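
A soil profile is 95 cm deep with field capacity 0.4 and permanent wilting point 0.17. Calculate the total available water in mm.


AWC = (FC - PWP) * d * 10
AWC = (0.4 - 0.17) * 95 * 10
AWC = 0.2300 * 95 * 10

218.5000 mm


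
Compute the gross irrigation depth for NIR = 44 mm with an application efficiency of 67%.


Ea = 67% = 0.67
GID = NIR / Ea = 44 / 0.67 = 65.6716 mm

65.6716 mm


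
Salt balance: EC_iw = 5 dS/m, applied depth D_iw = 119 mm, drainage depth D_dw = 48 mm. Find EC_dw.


EC_dw = EC_iw * D_iw / D_dw
EC_dw = 5 * 119 / 48
EC_dw = 595 / 48

12.3958 dS/m


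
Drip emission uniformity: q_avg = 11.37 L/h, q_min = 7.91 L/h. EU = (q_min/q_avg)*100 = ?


EU = (q_min/q_avg)*100 = (7.91/11.37)*100 = 69.5690%

69.5690 %


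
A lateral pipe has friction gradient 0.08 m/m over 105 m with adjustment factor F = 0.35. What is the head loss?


hf = J * L * F = 0.08 * 105 * 0.35 = 2.9400 m

2.9400 m


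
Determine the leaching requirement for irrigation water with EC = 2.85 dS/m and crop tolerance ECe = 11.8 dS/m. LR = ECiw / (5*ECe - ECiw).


LR = ECiw / (5*ECe - ECiw)
LR = 2.85 / (5*11.8 - 2.85)
LR = 2.85 / 56.1500

0.0508


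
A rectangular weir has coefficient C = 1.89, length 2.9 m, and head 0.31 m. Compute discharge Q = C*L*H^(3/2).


Q = C * L * H^(3/2) = 1.89 * 2.9 * 0.31^1.5 = 1.89 * 2.9 * 0.172601

0.9460 m^3/s


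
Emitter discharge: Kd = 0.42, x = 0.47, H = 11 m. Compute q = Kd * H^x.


q = Kd * H^x = 0.42 * 11^0.47 = 0.42 * 3.086417

1.2963 L/h


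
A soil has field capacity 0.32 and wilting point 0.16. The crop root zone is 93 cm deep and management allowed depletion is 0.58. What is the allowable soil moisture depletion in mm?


SMD = (FC - PWP) * d * MAD * 10
SMD = (0.32 - 0.16) * 93 * 0.58 * 10
SMD = 0.1600 * 93 * 0.58 * 10

86.3040 mm


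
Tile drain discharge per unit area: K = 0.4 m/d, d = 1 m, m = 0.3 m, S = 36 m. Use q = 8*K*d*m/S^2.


q = 8*K*d*m/S^2
q = 8*0.4*1*0.3/36^2
q = 0.9600 / 1296

7.4074e-04 m/d


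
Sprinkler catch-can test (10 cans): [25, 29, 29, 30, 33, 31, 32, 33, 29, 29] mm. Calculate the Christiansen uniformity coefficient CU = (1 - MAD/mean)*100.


mean = 30.000000 mm
MAD = 1.800000 mm
CU = (1 - 1.800000/30.000000)*100

94.0000 %


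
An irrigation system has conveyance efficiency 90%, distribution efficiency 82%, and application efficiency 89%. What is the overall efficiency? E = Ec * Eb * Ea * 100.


Ec = 0.9, Eb = 0.82, Ea = 0.89
E = 0.9 * 0.82 * 0.89 * 100 = 65.6820%

65.6820 %


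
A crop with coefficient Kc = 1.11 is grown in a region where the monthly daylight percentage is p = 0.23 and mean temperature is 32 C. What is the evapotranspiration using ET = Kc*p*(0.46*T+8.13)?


ET = Kc * p * (0.46*T + 8.13)
ET = 1.11 * 0.23 * (0.46*32 + 8.13)
ET = 1.11 * 0.23 * 22.8500

5.8336 mm/day


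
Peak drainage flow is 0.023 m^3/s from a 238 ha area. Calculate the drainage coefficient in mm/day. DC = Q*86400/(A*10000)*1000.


DC = Q * 86400 / (A * 10000) * 1000
DC = 0.023 * 86400 / (238 * 10000) * 1000
DC = 1987200.0000 / 2380000

0.8350 mm/day


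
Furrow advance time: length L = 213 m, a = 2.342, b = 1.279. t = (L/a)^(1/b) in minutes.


t = (L/a)^(1/b)
t = (213/2.342)^(1/1.279)
t = 90.947908^(1/1.279)

34.0019 min


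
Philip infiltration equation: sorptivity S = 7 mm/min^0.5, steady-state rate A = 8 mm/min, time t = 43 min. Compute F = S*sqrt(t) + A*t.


F = S*sqrt(t) + A*t
F = 7*sqrt(43) + 8*43
F = 7*6.557439 + 344

389.9021 mm


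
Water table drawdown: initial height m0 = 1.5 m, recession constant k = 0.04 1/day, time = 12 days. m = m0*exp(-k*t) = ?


m = m0 * exp(-k*t)
m = 1.5 * exp(-0.04 * 12)
m = 1.5 * exp(-0.4800)

0.9282 m


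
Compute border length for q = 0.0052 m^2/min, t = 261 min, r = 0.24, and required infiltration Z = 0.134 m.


L = q*t/((1+r)*Z)
L = 0.0052*261/((1+0.24)*0.134)
L = 1.3572/0.16616

8.1680 m


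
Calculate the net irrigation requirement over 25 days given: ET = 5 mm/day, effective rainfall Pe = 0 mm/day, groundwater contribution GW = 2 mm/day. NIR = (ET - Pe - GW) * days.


Daily deficit = ET - Pe - GW = 5 - 0 - 2 = 3 mm/day
NIR = 3 * 25 = 75 mm

75.0000 mm


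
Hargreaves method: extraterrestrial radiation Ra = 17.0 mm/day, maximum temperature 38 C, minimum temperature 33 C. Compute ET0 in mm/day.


Tmean = (Tmax + Tmin)/2 = (38 + 33)/2 = 35.5
ET0 = 0.0023 * 17.0 * (35.5 + 17.8) * sqrt(38 - 33)
ET0 = 0.0023 * 17.0 * 53.3 * 2.236068

4.6600 mm/day


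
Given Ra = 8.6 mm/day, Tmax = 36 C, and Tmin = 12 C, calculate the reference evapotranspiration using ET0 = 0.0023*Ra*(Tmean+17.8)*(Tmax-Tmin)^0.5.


Tmean = (Tmax + Tmin)/2 = (36 + 12)/2 = 24.0
ET0 = 0.0023 * 8.6 * (24.0 + 17.8) * sqrt(36 - 12)
ET0 = 0.0023 * 8.6 * 41.8 * 4.898979

4.0505 mm/day


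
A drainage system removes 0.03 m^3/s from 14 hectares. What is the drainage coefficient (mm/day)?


DC = Q * 86400 / (A * 10000) * 1000
DC = 0.03 * 86400 / (14 * 10000) * 1000
DC = 2592000.0000 / 140000

18.5143 mm/day


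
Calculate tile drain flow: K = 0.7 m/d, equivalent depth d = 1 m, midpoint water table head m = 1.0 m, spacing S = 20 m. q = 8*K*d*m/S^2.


q = 8*K*d*m/S^2
q = 8*0.7*1*1.0/20^2
q = 5.6000 / 400

0.0140 m/d


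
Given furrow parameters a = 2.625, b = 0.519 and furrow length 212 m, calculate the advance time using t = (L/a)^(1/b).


t = (L/a)^(1/b)
t = (212/2.625)^(1/0.519)
t = 80.761905^(1/0.519)

4729.0269 min


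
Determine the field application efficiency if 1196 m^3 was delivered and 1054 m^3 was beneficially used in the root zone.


Ea = V_root / V_field * 100 = 1054 / 1196 * 100 = 88.1271%

88.1271 %


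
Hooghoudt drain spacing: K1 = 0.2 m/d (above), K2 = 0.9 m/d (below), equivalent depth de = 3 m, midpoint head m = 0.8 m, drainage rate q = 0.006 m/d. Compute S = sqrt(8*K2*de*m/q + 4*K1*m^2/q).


S^2 = 8*K2*de*m/q + 4*K1*m^2/q
S^2 = 8*0.9*3*0.8/0.006 + 4*0.2*0.8^2/0.006
S = sqrt(2965.3333)

54.4549 m


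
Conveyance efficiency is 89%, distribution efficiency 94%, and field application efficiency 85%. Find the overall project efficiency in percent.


Ec = 0.89, Eb = 0.94, Ea = 0.85
E = 0.89 * 0.94 * 0.85 * 100 = 71.1110%

71.1110 %


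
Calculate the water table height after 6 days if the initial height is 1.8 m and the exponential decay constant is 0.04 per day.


m = m0 * exp(-k*t)
m = 1.8 * exp(-0.04 * 6)
m = 1.8 * exp(-0.2400)

1.4159 m


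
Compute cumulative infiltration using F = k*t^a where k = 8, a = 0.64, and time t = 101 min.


F = k * t^a = 8 * 101^0.64
F = 8 * 19.176338

153.4107 mm


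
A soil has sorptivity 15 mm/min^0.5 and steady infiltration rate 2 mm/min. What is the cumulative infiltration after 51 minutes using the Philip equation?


F = S*sqrt(t) + A*t
F = 15*sqrt(51) + 2*51
F = 15*7.141428 + 102

209.1214 mm


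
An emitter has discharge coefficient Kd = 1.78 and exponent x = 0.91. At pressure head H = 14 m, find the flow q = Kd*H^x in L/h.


q = Kd * H^x = 1.78 * 14^0.91 = 1.78 * 11.040189

19.6515 L/h


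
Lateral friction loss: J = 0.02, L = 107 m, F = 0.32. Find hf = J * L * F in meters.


hf = J * L * F = 0.02 * 107 * 0.32 = 0.6848 m

0.6848 m


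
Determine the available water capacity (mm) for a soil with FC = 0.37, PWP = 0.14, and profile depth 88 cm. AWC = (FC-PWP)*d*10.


AWC = (FC - PWP) * d * 10
AWC = (0.37 - 0.14) * 88 * 10
AWC = 0.2300 * 88 * 10

202.4000 mm


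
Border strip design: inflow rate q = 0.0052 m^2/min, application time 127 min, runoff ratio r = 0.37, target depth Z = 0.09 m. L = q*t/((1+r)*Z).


L = q*t/((1+r)*Z)
L = 0.0052*127/((1+0.37)*0.09)
L = 0.6604/0.1233

5.3560 m


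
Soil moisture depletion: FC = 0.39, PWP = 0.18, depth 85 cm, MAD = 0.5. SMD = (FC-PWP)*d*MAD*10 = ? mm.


SMD = (FC - PWP) * d * MAD * 10
SMD = (0.39 - 0.18) * 85 * 0.5 * 10
SMD = 0.2100 * 85 * 0.5 * 10

89.2500 mm


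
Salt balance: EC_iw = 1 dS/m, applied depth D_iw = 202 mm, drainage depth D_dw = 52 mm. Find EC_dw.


EC_dw = EC_iw * D_iw / D_dw
EC_dw = 1 * 202 / 52
EC_dw = 202 / 52

3.8846 dS/m


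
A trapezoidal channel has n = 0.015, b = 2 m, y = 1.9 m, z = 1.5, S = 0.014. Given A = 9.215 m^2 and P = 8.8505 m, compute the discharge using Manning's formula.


R = A/P = 9.215/8.8505 = 1.041184
Q = (1/0.015) * 9.215 * 1.041184^(2/3) * 0.014^0.5

74.6712 m^3/s


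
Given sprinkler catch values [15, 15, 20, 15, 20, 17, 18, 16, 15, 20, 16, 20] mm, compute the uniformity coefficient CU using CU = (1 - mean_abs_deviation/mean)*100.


mean = 17.250000 mm
MAD = 1.958333 mm
CU = (1 - 1.958333/17.250000)*100

88.6473 %


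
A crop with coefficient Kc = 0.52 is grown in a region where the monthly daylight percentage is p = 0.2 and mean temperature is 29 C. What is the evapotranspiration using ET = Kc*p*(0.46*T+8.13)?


ET = Kc * p * (0.46*T + 8.13)
ET = 0.52 * 0.2 * (0.46*29 + 8.13)
ET = 0.52 * 0.2 * 21.4700

2.2329 mm/day


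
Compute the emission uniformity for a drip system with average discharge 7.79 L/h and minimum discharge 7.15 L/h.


EU = (q_min/q_avg)*100 = (7.15/7.79)*100 = 91.7843%

91.7843 %


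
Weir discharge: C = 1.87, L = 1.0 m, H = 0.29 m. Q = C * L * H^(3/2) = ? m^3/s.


Q = C * L * H^(3/2) = 1.87 * 1.0 * 0.29^1.5 = 1.87 * 1.0 * 0.156170

0.2920 m^3/s


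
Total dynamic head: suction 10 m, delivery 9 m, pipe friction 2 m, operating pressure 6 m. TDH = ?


TDH = Hs + Hd + hf + Hp = 10 + 9 + 2 + 6 = 27

27 m


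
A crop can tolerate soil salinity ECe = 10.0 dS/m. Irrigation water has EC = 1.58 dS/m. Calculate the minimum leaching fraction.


LR = ECiw / (5*ECe - ECiw)
LR = 1.58 / (5*10.0 - 1.58)
LR = 1.58 / 48.4200

0.0326


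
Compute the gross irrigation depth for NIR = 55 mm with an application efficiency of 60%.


Ea = 60% = 0.6
GID = NIR / Ea = 55 / 0.6 = 91.6667 mm

91.6667 mm


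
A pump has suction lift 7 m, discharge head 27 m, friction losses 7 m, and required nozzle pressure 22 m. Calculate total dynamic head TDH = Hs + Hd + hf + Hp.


TDH = Hs + Hd + hf + Hp = 7 + 27 + 7 + 22 = 63

63 m


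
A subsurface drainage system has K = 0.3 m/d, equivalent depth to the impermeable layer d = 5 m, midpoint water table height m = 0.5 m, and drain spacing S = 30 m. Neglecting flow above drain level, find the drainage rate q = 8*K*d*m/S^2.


q = 8*K*d*m/S^2
q = 8*0.3*5*0.5/30^2
q = 6.0000 / 900

0.0067 m/d


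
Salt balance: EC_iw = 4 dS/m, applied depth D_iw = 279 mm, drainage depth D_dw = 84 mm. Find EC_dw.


EC_dw = EC_iw * D_iw / D_dw
EC_dw = 4 * 279 / 84
EC_dw = 1116 / 84

13.2857 dS/m


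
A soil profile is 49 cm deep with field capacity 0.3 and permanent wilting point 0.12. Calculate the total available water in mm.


AWC = (FC - PWP) * d * 10
AWC = (0.3 - 0.12) * 49 * 10
AWC = 0.1800 * 49 * 10

88.2000 mm


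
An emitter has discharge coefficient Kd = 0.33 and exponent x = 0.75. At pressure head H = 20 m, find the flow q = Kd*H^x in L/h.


q = Kd * H^x = 0.33 * 20^0.75 = 0.33 * 9.457416

3.1209 L/h


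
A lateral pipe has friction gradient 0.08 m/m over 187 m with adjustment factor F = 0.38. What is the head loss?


hf = J * L * F = 0.08 * 187 * 0.38 = 5.6848 m

5.6848 m


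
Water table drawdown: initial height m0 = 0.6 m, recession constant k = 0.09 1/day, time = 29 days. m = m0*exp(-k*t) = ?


m = m0 * exp(-k*t)
m = 0.6 * exp(-0.09 * 29)
m = 0.6 * exp(-2.6100)

0.0441 m


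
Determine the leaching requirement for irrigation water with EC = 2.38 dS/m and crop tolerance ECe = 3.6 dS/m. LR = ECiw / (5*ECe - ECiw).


LR = ECiw / (5*ECe - ECiw)
LR = 2.38 / (5*3.6 - 2.38)
LR = 2.38 / 15.6200

0.1524


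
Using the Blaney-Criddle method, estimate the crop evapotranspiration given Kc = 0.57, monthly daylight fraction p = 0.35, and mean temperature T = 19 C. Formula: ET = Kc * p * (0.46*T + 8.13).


ET = Kc * p * (0.46*T + 8.13)
ET = 0.57 * 0.35 * (0.46*19 + 8.13)
ET = 0.57 * 0.35 * 16.8700

3.3656 mm/day


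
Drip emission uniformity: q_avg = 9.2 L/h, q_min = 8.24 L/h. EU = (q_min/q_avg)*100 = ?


EU = (q_min/q_avg)*100 = (8.24/9.2)*100 = 89.5652%

89.5652 %


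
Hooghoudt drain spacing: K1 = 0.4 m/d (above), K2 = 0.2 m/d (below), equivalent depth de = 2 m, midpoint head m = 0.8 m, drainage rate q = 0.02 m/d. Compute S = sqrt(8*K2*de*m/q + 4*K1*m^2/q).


S^2 = 8*K2*de*m/q + 4*K1*m^2/q
S^2 = 8*0.2*2*0.8/0.02 + 4*0.4*0.8^2/0.02
S = sqrt(179.2000)

13.3866 m


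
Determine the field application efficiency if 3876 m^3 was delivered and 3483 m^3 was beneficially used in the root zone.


Ea = V_root / V_field * 100 = 3483 / 3876 * 100 = 89.8607%

89.8607 %


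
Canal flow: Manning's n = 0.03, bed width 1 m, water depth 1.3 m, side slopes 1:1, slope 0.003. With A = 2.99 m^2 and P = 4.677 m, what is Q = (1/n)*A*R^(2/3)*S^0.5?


R = A/P = 2.99/4.677 = 0.639299
Q = (1/0.03) * 2.99 * 0.639299^(2/3) * 0.003^0.5

4.0512 m^3/s


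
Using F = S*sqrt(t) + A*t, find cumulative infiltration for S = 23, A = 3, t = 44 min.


F = S*sqrt(t) + A*t
F = 23*sqrt(44) + 3*44
F = 23*6.633250 + 132

284.5648 mm


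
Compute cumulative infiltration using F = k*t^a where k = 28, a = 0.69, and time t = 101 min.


F = k * t^a = 28 * 101^0.69
F = 28 * 24.153593

676.3006 mm


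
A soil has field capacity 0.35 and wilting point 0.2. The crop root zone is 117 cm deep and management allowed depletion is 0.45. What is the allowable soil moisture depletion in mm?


SMD = (FC - PWP) * d * MAD * 10
SMD = (0.35 - 0.2) * 117 * 0.45 * 10
SMD = 0.1500 * 117 * 0.45 * 10

78.9750 mm


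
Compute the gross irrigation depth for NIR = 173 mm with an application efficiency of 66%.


Ea = 66% = 0.66
GID = NIR / Ea = 173 / 0.66 = 262.1212 mm

262.1212 mm


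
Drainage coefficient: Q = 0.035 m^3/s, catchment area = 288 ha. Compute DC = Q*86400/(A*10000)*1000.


DC = Q * 86400 / (A * 10000) * 1000
DC = 0.035 * 86400 / (288 * 10000) * 1000
DC = 3024000.0000 / 2880000

1.0500 mm/day


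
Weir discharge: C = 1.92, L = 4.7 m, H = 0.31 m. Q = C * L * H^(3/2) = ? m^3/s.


Q = C * L * H^(3/2) = 1.92 * 4.7 * 0.31^1.5 = 1.92 * 4.7 * 0.172601

1.5576 m^3/s


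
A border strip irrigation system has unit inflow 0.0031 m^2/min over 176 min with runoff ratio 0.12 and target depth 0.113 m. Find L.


L = q*t/((1+r)*Z)
L = 0.0031*176/((1+0.12)*0.113)
L = 0.5456/0.12656

4.3110 m


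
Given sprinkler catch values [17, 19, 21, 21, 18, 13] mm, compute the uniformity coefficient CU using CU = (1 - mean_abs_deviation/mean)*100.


mean = 18.166667 mm
MAD = 2.166667 mm
CU = (1 - 2.166667/18.166667)*100

88.0734 %


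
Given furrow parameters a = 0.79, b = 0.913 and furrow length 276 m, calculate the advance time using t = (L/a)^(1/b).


t = (L/a)^(1/b)
t = (276/0.79)^(1/0.913)
t = 349.367089^(1/0.913)

610.4245 min


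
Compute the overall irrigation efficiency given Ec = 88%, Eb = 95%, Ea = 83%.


Ec = 0.88, Eb = 0.95, Ea = 0.83
E = 0.88 * 0.95 * 0.83 * 100 = 69.3880%

69.3880 %


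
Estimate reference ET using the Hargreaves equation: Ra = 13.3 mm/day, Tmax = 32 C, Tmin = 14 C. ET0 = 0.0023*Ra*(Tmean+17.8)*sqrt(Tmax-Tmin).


Tmean = (Tmax + Tmin)/2 = (32 + 14)/2 = 23.0
ET0 = 0.0023 * 13.3 * (23.0 + 17.8) * sqrt(32 - 14)
ET0 = 0.0023 * 13.3 * 40.8 * 4.242641

5.2951 mm/day


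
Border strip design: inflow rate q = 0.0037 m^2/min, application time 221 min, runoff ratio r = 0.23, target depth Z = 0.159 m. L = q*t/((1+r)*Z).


L = q*t/((1+r)*Z)
L = 0.0037*221/((1+0.23)*0.159)
L = 0.8177/0.19557

4.1811 m


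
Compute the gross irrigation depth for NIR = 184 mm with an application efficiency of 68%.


Ea = 68% = 0.68
GID = NIR / Ea = 184 / 0.68 = 270.5882 mm

270.5882 mm


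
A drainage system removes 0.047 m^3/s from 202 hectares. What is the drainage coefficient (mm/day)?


DC = Q * 86400 / (A * 10000) * 1000
DC = 0.047 * 86400 / (202 * 10000) * 1000
DC = 4060800.0000 / 2020000

2.0103 mm/day


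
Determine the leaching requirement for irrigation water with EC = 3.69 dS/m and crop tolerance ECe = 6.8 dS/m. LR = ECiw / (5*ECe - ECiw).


LR = ECiw / (5*ECe - ECiw)
LR = 3.69 / (5*6.8 - 3.69)
LR = 3.69 / 30.3100

0.1217


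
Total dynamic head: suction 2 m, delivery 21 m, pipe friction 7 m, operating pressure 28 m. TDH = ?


TDH = Hs + Hd + hf + Hp = 2 + 21 + 7 + 28 = 58

58 m


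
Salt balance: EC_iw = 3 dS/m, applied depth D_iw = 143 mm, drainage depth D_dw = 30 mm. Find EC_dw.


EC_dw = EC_iw * D_iw / D_dw
EC_dw = 3 * 143 / 30
EC_dw = 429 / 30

14.3000 dS/m


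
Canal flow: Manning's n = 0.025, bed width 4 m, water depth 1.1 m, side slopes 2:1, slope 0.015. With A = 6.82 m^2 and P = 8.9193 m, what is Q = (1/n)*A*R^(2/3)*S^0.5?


R = A/P = 6.82/8.9193 = 0.764634
Q = (1/0.025) * 6.82 * 0.764634^(2/3) * 0.015^0.5

27.9378 m^3/s


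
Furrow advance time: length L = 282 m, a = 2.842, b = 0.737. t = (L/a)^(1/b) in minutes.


t = (L/a)^(1/b)
t = (282/2.842)^(1/0.737)
t = 99.225897^(1/0.737)

511.8290 min


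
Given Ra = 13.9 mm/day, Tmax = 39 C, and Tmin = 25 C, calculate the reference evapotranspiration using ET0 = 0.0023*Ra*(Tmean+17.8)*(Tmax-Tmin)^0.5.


Tmean = (Tmax + Tmin)/2 = (39 + 25)/2 = 32.0
ET0 = 0.0023 * 13.9 * (32.0 + 17.8) * sqrt(39 - 25)
ET0 = 0.0023 * 13.9 * 49.8 * 3.741657

5.9571 mm/day


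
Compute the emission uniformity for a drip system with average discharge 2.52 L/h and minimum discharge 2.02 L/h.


EU = (q_min/q_avg)*100 = (2.02/2.52)*100 = 80.1587%

80.1587 %


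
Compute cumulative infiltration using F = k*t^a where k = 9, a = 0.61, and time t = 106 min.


F = k * t^a = 9 * 106^0.61
F = 9 * 17.196362

154.7673 mm


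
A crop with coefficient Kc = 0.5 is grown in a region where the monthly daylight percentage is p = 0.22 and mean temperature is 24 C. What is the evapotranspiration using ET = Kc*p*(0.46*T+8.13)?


ET = Kc * p * (0.46*T + 8.13)
ET = 0.5 * 0.22 * (0.46*24 + 8.13)
ET = 0.5 * 0.22 * 19.1700

2.1087 mm/day


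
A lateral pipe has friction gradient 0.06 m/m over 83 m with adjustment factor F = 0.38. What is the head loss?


hf = J * L * F = 0.06 * 83 * 0.38 = 1.8924 m

1.8924 m


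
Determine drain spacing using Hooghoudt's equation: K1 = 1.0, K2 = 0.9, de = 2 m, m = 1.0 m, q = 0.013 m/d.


S^2 = 8*K2*de*m/q + 4*K1*m^2/q
S^2 = 8*0.9*2*1.0/0.013 + 4*1.0*1.0^2/0.013
S = sqrt(1415.3846)

37.6216 m


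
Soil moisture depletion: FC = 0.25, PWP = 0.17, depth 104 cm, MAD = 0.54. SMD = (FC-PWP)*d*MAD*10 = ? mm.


SMD = (FC - PWP) * d * MAD * 10
SMD = (0.25 - 0.17) * 104 * 0.54 * 10
SMD = 0.0800 * 104 * 0.54 * 10

44.9280 mm


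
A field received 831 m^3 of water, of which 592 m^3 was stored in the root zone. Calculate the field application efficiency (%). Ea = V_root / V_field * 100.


Ea = V_root / V_field * 100 = 592 / 831 * 100 = 71.2395%

71.2395 %


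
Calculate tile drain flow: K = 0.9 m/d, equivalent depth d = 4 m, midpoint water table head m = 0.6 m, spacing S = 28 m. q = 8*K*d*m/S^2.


q = 8*K*d*m/S^2
q = 8*0.9*4*0.6/28^2
q = 17.2800 / 784

0.0220 m/d


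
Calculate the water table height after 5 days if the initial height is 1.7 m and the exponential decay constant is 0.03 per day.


m = m0 * exp(-k*t)
m = 1.7 * exp(-0.03 * 5)
m = 1.7 * exp(-0.1500)

1.4632 m


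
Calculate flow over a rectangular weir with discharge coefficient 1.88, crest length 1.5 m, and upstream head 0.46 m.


Q = C * L * H^(3/2) = 1.88 * 1.5 * 0.46^1.5 = 1.88 * 1.5 * 0.311987

0.8798 m^3/s


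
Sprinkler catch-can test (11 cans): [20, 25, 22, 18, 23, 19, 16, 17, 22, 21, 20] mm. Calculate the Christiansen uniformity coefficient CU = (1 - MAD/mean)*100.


mean = 20.272727 mm
MAD = 2.115702 mm
CU = (1 - 2.115702/20.272727)*100

89.5638 %


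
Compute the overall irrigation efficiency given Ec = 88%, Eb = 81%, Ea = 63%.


Ec = 0.88, Eb = 0.81, Ea = 0.63
E = 0.88 * 0.81 * 0.63 * 100 = 44.9064%

44.9064 %


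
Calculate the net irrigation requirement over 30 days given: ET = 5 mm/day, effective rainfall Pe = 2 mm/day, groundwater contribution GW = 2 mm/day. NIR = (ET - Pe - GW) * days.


Daily deficit = ET - Pe - GW = 5 - 2 - 2 = 1 mm/day
NIR = 1 * 30 = 30 mm

30.0000 mm


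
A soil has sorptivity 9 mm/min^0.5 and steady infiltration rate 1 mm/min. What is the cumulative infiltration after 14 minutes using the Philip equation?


F = S*sqrt(t) + A*t
F = 9*sqrt(14) + 1*14
F = 9*3.741657 + 14

47.6749 mm


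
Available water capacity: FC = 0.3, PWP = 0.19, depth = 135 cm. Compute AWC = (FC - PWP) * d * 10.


AWC = (FC - PWP) * d * 10
AWC = (0.3 - 0.19) * 135 * 10
AWC = 0.1100 * 135 * 10

148.5000 mm


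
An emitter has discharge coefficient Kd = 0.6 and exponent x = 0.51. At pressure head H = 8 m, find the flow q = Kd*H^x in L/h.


q = Kd * H^x = 0.6 * 8^0.51 = 0.6 * 2.887858

1.7327 L/h


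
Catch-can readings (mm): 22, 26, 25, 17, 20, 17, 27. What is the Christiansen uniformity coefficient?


mean = 22.000000 mm
MAD = 3.428571 mm
CU = (1 - 3.428571/22.000000)*100

84.4156 %


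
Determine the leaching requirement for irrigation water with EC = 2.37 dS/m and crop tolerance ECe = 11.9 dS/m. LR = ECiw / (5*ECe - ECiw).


LR = ECiw / (5*ECe - ECiw)
LR = 2.37 / (5*11.9 - 2.37)
LR = 2.37 / 57.1300

0.0415


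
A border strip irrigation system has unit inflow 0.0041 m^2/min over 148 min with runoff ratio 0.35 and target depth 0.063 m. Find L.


L = q*t/((1+r)*Z)
L = 0.0041*148/((1+0.35)*0.063)
L = 0.6068/0.08505

7.1346 m


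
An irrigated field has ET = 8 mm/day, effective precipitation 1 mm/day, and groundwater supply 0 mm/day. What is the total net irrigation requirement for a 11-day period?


Daily deficit = ET - Pe - GW = 8 - 1 - 0 = 7 mm/day
NIR = 7 * 11 = 77 mm

77.0000 mm


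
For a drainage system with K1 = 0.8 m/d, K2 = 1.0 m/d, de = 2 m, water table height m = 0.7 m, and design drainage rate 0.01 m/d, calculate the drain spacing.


S^2 = 8*K2*de*m/q + 4*K1*m^2/q
S^2 = 8*1.0*2*0.7/0.01 + 4*0.8*0.7^2/0.01
S = sqrt(1276.8000)

35.7323 m


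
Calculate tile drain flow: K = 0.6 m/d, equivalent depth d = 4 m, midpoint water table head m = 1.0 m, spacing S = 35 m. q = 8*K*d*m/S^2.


q = 8*K*d*m/S^2
q = 8*0.6*4*1.0/35^2
q = 19.2000 / 1225

0.0157 m/d


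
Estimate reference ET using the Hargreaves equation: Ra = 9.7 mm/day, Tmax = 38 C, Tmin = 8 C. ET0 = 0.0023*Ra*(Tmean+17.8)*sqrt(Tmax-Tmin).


Tmean = (Tmax + Tmin)/2 = (38 + 8)/2 = 23.0
ET0 = 0.0023 * 9.7 * (23.0 + 17.8) * sqrt(38 - 8)
ET0 = 0.0023 * 9.7 * 40.8 * 5.477226

4.9856 mm/day


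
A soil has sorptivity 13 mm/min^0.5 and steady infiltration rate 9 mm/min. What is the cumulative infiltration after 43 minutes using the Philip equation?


F = S*sqrt(t) + A*t
F = 13*sqrt(43) + 9*43
F = 13*6.557439 + 387

472.2467 mm


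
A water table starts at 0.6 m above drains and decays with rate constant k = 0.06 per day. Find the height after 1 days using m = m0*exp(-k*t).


m = m0 * exp(-k*t)
m = 0.6 * exp(-0.06 * 1)
m = 0.6 * exp(-0.0600)

0.5651 m


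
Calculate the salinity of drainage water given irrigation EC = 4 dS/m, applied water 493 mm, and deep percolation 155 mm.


EC_dw = EC_iw * D_iw / D_dw
EC_dw = 4 * 493 / 155
EC_dw = 1972 / 155

12.7226 dS/m


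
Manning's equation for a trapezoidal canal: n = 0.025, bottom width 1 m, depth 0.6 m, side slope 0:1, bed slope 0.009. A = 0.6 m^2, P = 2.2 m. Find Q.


R = A/P = 0.6/2.2 = 0.272727
Q = (1/0.025) * 0.6 * 0.272727^(2/3) * 0.009^0.5

0.9575 m^3/s


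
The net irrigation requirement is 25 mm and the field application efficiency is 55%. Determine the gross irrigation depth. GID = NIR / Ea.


Ea = 55% = 0.55
GID = NIR / Ea = 25 / 0.55 = 45.4545 mm

45.4545 mm


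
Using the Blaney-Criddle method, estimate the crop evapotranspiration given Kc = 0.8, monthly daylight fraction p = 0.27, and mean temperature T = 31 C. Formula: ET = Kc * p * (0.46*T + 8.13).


ET = Kc * p * (0.46*T + 8.13)
ET = 0.8 * 0.27 * (0.46*31 + 8.13)
ET = 0.8 * 0.27 * 22.3900

4.8362 mm/day


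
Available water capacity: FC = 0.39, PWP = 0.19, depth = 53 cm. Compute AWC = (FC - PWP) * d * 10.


AWC = (FC - PWP) * d * 10
AWC = (0.39 - 0.19) * 53 * 10
AWC = 0.2000 * 53 * 10

106.0000 mm


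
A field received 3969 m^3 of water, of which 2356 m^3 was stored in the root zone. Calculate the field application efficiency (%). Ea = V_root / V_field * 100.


Ea = V_root / V_field * 100 = 2356 / 3969 * 100 = 59.3600%

59.3600 %


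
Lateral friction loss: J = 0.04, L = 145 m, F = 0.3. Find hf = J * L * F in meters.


hf = J * L * F = 0.04 * 145 * 0.3 = 1.7400 m

1.7400 m


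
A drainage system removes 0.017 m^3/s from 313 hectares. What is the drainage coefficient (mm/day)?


DC = Q * 86400 / (A * 10000) * 1000
DC = 0.017 * 86400 / (313 * 10000) * 1000
DC = 1468800.0000 / 3130000

0.4693 mm/day


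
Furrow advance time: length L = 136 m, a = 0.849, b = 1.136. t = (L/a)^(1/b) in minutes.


t = (L/a)^(1/b)
t = (136/0.849)^(1/1.136)
t = 160.188457^(1/1.136)

87.2362 min


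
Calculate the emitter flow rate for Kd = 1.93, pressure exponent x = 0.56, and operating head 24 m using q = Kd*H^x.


q = Kd * H^x = 1.93 * 24^0.56 = 1.93 * 5.928138

11.4413 L/h


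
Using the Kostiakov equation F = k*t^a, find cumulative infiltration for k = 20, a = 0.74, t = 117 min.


F = k * t^a = 20 * 117^0.74
F = 20 * 33.920132

678.4026 mm


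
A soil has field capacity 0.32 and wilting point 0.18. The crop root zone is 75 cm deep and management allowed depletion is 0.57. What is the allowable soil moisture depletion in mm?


SMD = (FC - PWP) * d * MAD * 10
SMD = (0.32 - 0.18) * 75 * 0.57 * 10
SMD = 0.1400 * 75 * 0.57 * 10

59.8500 mm


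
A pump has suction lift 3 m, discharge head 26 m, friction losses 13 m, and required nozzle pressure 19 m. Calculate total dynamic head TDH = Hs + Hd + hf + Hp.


TDH = Hs + Hd + hf + Hp = 3 + 26 + 13 + 19 = 61

61 m


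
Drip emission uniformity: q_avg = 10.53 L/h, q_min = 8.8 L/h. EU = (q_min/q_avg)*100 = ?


EU = (q_min/q_avg)*100 = (8.8/10.53)*100 = 83.5708%

83.5708 %


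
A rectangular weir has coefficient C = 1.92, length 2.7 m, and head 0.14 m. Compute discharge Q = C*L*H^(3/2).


Q = C * L * H^(3/2) = 1.92 * 2.7 * 0.14^1.5 = 1.92 * 2.7 * 0.052383

0.2716 m^3/s


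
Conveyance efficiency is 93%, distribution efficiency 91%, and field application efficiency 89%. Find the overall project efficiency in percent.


Ec = 0.93, Eb = 0.91, Ea = 0.89
E = 0.93 * 0.91 * 0.89 * 100 = 75.3207%

75.3207 %


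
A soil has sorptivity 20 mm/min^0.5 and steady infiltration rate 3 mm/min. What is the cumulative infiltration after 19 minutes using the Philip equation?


F = S*sqrt(t) + A*t
F = 20*sqrt(19) + 3*19
F = 20*4.358899 + 57

144.1780 mm


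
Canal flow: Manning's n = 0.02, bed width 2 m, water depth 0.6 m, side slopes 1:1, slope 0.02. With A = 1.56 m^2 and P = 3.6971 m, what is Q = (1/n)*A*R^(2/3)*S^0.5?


R = A/P = 1.56/3.6971 = 0.421952
Q = (1/0.02) * 1.56 * 0.421952^(2/3) * 0.02^0.5

6.2056 m^3/s


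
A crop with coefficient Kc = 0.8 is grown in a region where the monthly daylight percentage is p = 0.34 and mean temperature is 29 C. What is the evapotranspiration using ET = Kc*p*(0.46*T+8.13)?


ET = Kc * p * (0.46*T + 8.13)
ET = 0.8 * 0.34 * (0.46*29 + 8.13)
ET = 0.8 * 0.34 * 21.4700

5.8398 mm/day


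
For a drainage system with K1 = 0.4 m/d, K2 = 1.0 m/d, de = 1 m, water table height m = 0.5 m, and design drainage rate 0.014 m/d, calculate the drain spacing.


S^2 = 8*K2*de*m/q + 4*K1*m^2/q
S^2 = 8*1.0*1*0.5/0.014 + 4*0.4*0.5^2/0.014
S = sqrt(314.2857)

17.7281 m


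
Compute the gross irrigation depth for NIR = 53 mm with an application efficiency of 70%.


Ea = 70% = 0.7
GID = NIR / Ea = 53 / 0.7 = 75.7143 mm

75.7143 mm


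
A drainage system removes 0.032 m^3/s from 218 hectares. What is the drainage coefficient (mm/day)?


DC = Q * 86400 / (A * 10000) * 1000
DC = 0.032 * 86400 / (218 * 10000) * 1000
DC = 2764800.0000 / 2180000

1.2683 mm/day


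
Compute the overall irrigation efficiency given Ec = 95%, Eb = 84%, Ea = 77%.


Ec = 0.95, Eb = 0.84, Ea = 0.77
E = 0.95 * 0.84 * 0.77 * 100 = 61.4460%

61.4460 %


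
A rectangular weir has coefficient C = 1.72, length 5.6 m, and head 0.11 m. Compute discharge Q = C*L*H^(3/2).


Q = C * L * H^(3/2) = 1.72 * 5.6 * 0.11^1.5 = 1.72 * 5.6 * 0.036483

0.3514 m^3/s


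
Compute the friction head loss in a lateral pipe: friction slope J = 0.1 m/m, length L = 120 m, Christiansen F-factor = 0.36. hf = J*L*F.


hf = J * L * F = 0.1 * 120 * 0.36 = 4.3200 m

4.3200 m


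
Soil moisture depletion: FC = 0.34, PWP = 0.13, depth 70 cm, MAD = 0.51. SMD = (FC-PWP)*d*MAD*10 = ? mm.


SMD = (FC - PWP) * d * MAD * 10
SMD = (0.34 - 0.13) * 70 * 0.51 * 10
SMD = 0.2100 * 70 * 0.51 * 10

74.9700 mm


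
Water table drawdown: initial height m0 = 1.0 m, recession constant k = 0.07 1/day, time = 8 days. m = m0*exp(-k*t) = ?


m = m0 * exp(-k*t)
m = 1.0 * exp(-0.07 * 8)
m = 1.0 * exp(-0.5600)

0.5712 m


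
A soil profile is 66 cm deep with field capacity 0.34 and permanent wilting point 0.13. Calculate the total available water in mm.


AWC = (FC - PWP) * d * 10
AWC = (0.34 - 0.13) * 66 * 10
AWC = 0.2100 * 66 * 10

138.6000 mm


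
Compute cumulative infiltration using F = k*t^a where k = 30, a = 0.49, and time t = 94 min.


F = k * t^a = 30 * 94^0.49
F = 30 * 9.264727

277.9418 mm


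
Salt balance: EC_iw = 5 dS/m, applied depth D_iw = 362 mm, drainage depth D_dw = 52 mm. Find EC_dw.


EC_dw = EC_iw * D_iw / D_dw
EC_dw = 5 * 362 / 52
EC_dw = 1810 / 52

34.8077 dS/m


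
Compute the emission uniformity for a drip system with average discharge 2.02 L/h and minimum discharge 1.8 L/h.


EU = (q_min/q_avg)*100 = (1.8/2.02)*100 = 89.1089%

89.1089 %


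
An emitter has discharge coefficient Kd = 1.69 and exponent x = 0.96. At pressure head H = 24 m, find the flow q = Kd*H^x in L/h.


q = Kd * H^x = 1.69 * 24^0.96 = 1.69 * 21.135026

35.7182 L/h


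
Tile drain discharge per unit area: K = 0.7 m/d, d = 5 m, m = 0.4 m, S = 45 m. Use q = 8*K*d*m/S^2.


q = 8*K*d*m/S^2
q = 8*0.7*5*0.4/45^2
q = 11.2000 / 2025

0.0055 m/d


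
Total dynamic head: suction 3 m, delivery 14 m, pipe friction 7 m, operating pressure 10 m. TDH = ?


TDH = Hs + Hd + hf + Hp = 3 + 14 + 7 + 10 = 34

34 m


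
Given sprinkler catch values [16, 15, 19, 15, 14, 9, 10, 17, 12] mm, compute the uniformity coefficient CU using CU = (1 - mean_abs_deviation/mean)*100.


mean = 14.111111 mm
MAD = 2.543210 mm
CU = (1 - 2.543210/14.111111)*100

81.9773 %


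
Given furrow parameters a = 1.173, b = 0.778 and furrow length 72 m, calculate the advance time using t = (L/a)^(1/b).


t = (L/a)^(1/b)
t = (72/1.173)^(1/0.778)
t = 61.381074^(1/0.778)

198.7215 min


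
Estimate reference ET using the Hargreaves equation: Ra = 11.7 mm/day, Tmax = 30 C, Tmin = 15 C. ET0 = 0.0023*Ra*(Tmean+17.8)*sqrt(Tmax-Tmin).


Tmean = (Tmax + Tmin)/2 = (30 + 15)/2 = 22.5
ET0 = 0.0023 * 11.7 * (22.5 + 17.8) * sqrt(30 - 15)
ET0 = 0.0023 * 11.7 * 40.3 * 3.872983

4.2001 mm/day


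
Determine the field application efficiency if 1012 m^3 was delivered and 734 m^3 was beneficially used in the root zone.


Ea = V_root / V_field * 100 = 734 / 1012 * 100 = 72.5296%

72.5296 %


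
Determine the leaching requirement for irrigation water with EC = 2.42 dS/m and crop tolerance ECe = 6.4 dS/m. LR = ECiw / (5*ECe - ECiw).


LR = ECiw / (5*ECe - ECiw)
LR = 2.42 / (5*6.4 - 2.42)
LR = 2.42 / 29.5800

0.0818


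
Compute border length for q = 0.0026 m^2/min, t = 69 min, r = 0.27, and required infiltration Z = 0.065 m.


L = q*t/((1+r)*Z)
L = 0.0026*69/((1+0.27)*0.065)
L = 0.1794/0.08255

2.1732 m


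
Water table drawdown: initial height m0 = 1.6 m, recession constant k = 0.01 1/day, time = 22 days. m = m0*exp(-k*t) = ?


m = m0 * exp(-k*t)
m = 1.6 * exp(-0.01 * 22)
m = 1.6 * exp(-0.2200)

1.2840 m


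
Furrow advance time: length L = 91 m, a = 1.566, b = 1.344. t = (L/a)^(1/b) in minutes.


t = (L/a)^(1/b)
t = (91/1.566)^(1/1.344)
t = 58.109834^(1/1.344)

20.5440 min


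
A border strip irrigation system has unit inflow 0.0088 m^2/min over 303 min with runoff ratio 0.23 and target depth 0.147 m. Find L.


L = q*t/((1+r)*Z)
L = 0.0088*303/((1+0.23)*0.147)
L = 2.6664/0.18081

14.7470 m


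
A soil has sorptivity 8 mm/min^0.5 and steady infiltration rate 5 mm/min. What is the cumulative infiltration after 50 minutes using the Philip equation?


F = S*sqrt(t) + A*t
F = 8*sqrt(50) + 5*50
F = 8*7.071068 + 250

306.5685 mm


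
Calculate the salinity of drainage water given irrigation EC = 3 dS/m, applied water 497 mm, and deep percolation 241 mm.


EC_dw = EC_iw * D_iw / D_dw
EC_dw = 3 * 497 / 241
EC_dw = 1491 / 241

6.1867 dS/m


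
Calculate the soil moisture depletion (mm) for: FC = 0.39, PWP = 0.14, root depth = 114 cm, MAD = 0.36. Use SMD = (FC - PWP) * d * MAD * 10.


SMD = (FC - PWP) * d * MAD * 10
SMD = (0.39 - 0.14) * 114 * 0.36 * 10
SMD = 0.2500 * 114 * 0.36 * 10

102.6000 mm


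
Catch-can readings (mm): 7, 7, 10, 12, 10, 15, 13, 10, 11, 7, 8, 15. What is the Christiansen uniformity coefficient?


mean = 10.416667 mm
MAD = 2.319444 mm
CU = (1 - 2.319444/10.416667)*100

77.7333 %


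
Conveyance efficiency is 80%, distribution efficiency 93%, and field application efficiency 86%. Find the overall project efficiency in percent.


Ec = 0.8, Eb = 0.93, Ea = 0.86
E = 0.8 * 0.93 * 0.86 * 100 = 63.9840%

63.9840 %


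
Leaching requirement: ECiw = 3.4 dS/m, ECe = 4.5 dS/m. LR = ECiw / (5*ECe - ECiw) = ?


LR = ECiw / (5*ECe - ECiw)
LR = 3.4 / (5*4.5 - 3.4)
LR = 3.4 / 19.1000

0.1780


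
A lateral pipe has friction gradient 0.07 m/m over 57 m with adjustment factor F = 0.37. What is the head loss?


hf = J * L * F = 0.07 * 57 * 0.37 = 1.4763 m

1.4763 m


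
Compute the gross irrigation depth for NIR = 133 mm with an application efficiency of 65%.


Ea = 65% = 0.65
GID = NIR / Ea = 133 / 0.65 = 204.6154 mm

204.6154 mm


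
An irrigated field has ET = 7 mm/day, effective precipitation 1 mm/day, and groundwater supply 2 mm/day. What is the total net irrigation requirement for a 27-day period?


Daily deficit = ET - Pe - GW = 7 - 1 - 2 = 4 mm/day
NIR = 4 * 27 = 108 mm

108.0000 mm


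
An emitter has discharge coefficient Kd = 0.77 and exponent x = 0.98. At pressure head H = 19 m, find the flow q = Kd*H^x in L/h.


q = Kd * H^x = 0.77 * 19^0.98 = 0.77 * 17.913421

13.7933 L/h


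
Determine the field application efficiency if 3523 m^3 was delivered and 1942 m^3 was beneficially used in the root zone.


Ea = V_root / V_field * 100 = 1942 / 3523 * 100 = 55.1235%

55.1235 %


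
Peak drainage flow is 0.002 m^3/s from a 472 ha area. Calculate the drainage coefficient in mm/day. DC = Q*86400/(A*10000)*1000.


DC = Q * 86400 / (A * 10000) * 1000
DC = 0.002 * 86400 / (472 * 10000) * 1000
DC = 172800.0000 / 4720000

0.0366 mm/day


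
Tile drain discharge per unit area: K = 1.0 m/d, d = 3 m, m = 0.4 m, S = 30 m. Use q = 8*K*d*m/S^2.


q = 8*K*d*m/S^2
q = 8*1.0*3*0.4/30^2
q = 9.6000 / 900

0.0107 m/d


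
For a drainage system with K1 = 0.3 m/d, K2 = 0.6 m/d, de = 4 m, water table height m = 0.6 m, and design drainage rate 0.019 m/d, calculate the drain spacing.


S^2 = 8*K2*de*m/q + 4*K1*m^2/q
S^2 = 8*0.6*4*0.6/0.019 + 4*0.3*0.6^2/0.019
S = sqrt(629.0526)

25.0809 m


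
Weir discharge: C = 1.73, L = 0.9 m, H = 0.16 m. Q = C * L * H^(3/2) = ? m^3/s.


Q = C * L * H^(3/2) = 1.73 * 0.9 * 0.16^1.5 = 1.73 * 0.9 * 0.064000

0.0996 m^3/s


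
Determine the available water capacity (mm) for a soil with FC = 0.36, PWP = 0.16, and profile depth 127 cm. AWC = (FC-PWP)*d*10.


AWC = (FC - PWP) * d * 10
AWC = (0.36 - 0.16) * 127 * 10
AWC = 0.2000 * 127 * 10

254.0000 mm


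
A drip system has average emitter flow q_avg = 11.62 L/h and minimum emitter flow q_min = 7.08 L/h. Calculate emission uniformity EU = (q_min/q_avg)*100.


EU = (q_min/q_avg)*100 = (7.08/11.62)*100 = 60.9294%

60.9294 %


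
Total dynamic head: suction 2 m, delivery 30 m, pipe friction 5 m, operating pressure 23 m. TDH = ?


TDH = Hs + Hd + hf + Hp = 2 + 30 + 5 + 23 = 60

60 m


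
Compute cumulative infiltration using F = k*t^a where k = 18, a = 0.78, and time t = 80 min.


F = k * t^a = 18 * 80^0.78
F = 18 * 30.507751

549.1395 mm


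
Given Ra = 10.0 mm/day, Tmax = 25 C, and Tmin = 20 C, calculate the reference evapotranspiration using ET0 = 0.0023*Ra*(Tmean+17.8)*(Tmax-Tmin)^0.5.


Tmean = (Tmax + Tmin)/2 = (25 + 20)/2 = 22.5
ET0 = 0.0023 * 10.0 * (22.5 + 17.8) * sqrt(25 - 20)
ET0 = 0.0023 * 10.0 * 40.3 * 2.236068

2.0726 mm/day


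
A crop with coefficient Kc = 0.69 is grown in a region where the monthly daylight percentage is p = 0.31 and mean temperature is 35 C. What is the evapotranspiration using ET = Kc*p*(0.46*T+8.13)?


ET = Kc * p * (0.46*T + 8.13)
ET = 0.69 * 0.31 * (0.46*35 + 8.13)
ET = 0.69 * 0.31 * 24.2300

5.1828 mm/day


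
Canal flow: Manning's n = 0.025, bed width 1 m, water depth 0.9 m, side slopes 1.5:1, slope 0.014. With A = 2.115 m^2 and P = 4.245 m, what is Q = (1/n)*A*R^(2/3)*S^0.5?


R = A/P = 2.115/4.245 = 0.498233
Q = (1/0.025) * 2.115 * 0.498233^(2/3) * 0.014^0.5

6.2910 m^3/s


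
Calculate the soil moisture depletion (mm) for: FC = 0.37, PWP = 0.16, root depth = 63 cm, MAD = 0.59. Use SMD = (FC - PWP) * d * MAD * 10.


SMD = (FC - PWP) * d * MAD * 10
SMD = (0.37 - 0.16) * 63 * 0.59 * 10
SMD = 0.2100 * 63 * 0.59 * 10

78.0570 mm


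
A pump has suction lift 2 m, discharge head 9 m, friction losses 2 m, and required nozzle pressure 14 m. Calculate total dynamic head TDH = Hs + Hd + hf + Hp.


TDH = Hs + Hd + hf + Hp = 2 + 9 + 2 + 14 = 27

27 m


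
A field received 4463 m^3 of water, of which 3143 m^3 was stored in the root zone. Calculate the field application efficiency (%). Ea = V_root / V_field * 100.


Ea = V_root / V_field * 100 = 3143 / 4463 * 100 = 70.4235%

70.4235 %


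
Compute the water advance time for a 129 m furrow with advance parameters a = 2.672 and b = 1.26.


t = (L/a)^(1/b)
t = (129/2.672)^(1/1.26)
t = 48.278443^(1/1.26)

21.6926 min


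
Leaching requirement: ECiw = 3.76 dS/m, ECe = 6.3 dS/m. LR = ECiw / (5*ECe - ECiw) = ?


LR = ECiw / (5*ECe - ECiw)
LR = 3.76 / (5*6.3 - 3.76)
LR = 3.76 / 27.7400

0.1355


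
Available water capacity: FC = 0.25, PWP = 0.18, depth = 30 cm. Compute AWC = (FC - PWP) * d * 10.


AWC = (FC - PWP) * d * 10
AWC = (0.25 - 0.18) * 30 * 10
AWC = 0.0700 * 30 * 10

21.0000 mm


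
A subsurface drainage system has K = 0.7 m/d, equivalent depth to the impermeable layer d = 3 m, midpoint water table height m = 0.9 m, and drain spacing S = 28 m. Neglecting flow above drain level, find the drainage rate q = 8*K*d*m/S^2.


q = 8*K*d*m/S^2
q = 8*0.7*3*0.9/28^2
q = 15.1200 / 784

0.0193 m/d


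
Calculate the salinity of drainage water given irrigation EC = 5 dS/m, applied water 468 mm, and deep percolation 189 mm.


EC_dw = EC_iw * D_iw / D_dw
EC_dw = 5 * 468 / 189
EC_dw = 2340 / 189

12.3810 dS/m


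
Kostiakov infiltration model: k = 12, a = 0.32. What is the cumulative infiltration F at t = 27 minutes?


F = k * t^a = 12 * 27^0.32
F = 12 * 2.871021

34.4523 mm


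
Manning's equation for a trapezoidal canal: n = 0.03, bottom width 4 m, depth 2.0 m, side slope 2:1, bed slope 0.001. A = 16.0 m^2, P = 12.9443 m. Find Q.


R = A/P = 16.0/12.9443 = 1.236065
Q = (1/0.03) * 16.0 * 1.236065^(2/3) * 0.001^0.5

19.4249 m^3/s
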